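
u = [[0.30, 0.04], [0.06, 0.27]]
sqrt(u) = [[0.55, 0.04],  [0.06, 0.52]]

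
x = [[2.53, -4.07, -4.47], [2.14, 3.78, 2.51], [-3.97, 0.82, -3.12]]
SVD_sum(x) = [[-0.21, -3.99, -4.41], [0.15, 2.99, 3.31], [-0.07, -1.27, -1.41]] + [[2.38, -0.75, 0.56], [1.34, -0.42, 0.32], [-4.3, 1.35, -1.02]] + [[0.36, 0.67, -0.62], [0.64, 1.21, -1.12], [0.40, 0.75, -0.69]]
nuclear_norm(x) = 15.45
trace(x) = 3.19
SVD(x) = [[0.77, 0.47, 0.43], [-0.58, 0.26, 0.77], [0.25, -0.84, 0.48]] @ diag([7.683104392947234, 5.47550555172159, 2.295919388859491]) @ [[-0.03, -0.67, -0.74], [0.93, -0.29, 0.22], [0.36, 0.68, -0.63]]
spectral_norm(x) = 7.68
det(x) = -96.59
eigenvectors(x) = [[(0.34+0j), -0.81+0.00j, -0.81-0.00j], [-0.34+0.00j, -0.15+0.39j, (-0.15-0.39j)], [(0.88+0j), 0.42-0.05j, 0.42+0.05j]]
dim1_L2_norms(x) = [6.55, 5.02, 5.12]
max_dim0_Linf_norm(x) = 4.47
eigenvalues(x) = [(-4.98+0j), (4.08+1.66j), (4.08-1.66j)]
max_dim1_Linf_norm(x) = 4.47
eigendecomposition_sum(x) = [[-0.83+0.00j, -0.23-0.00j, (-1.7+0j)], [(0.82-0j), (0.22+0j), 1.67-0.00j], [(-2.14+0j), (-0.59-0j), (-4.37+0j)]] + [[(1.68+0.74j), (-1.92+4.47j), (-1.39+1.42j)], [0.66-0.67j, 1.78+1.74j, (0.42+0.92j)], [-0.91-0.27j, (0.7-2.43j), 0.62-0.82j]] + [[(1.68-0.74j), -1.92-4.47j, -1.39-1.42j], [(0.66+0.67j), 1.78-1.74j, 0.42-0.92j], [(-0.91+0.27j), 0.70+2.43j, (0.62+0.82j)]]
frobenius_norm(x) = 9.71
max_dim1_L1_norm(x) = 11.07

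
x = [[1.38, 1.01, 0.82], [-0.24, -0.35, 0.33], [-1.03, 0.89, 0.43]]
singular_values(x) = [1.92, 1.42, 0.49]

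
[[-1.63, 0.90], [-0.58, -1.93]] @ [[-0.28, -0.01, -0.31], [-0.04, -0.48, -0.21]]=[[0.42, -0.42, 0.32], [0.24, 0.93, 0.59]]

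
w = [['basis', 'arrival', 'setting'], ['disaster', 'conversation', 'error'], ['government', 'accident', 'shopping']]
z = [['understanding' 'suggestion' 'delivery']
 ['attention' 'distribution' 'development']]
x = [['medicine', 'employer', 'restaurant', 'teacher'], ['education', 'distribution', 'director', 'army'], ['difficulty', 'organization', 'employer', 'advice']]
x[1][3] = 'army'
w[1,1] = 'conversation'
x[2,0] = 'difficulty'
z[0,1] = 'suggestion'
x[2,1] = 'organization'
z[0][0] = 'understanding'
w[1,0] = 'disaster'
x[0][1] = 'employer'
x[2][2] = 'employer'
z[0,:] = ['understanding', 'suggestion', 'delivery']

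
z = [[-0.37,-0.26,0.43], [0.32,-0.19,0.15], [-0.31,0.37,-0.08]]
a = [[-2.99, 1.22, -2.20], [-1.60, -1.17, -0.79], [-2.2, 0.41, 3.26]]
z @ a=[[0.58, 0.03, 2.42],[-0.98, 0.67, -0.06],[0.51, -0.84, 0.13]]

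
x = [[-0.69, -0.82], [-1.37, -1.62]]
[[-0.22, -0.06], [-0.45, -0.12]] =x @ [[0.67, -0.29], [-0.29, 0.32]]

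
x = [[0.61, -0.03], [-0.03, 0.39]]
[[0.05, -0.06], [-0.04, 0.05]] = x@[[0.07, -0.1], [-0.10, 0.12]]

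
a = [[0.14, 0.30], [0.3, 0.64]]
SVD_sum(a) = [[0.14, 0.30], [0.30, 0.64]] + [[-0.00, 0.00], [0.00, -0.00]]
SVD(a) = [[-0.42, -0.91],  [-0.91, 0.42]] @ diag([0.7805124837953327, 0.0005124837953327201]) @ [[-0.42, -0.91], [0.91, -0.42]]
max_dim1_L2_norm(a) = 0.71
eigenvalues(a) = [-0.0, 0.78]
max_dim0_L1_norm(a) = 0.94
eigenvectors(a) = [[-0.91, -0.42], [0.42, -0.91]]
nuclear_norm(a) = 0.78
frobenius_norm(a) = 0.78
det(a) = -0.00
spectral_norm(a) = 0.78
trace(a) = 0.78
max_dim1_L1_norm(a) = 0.94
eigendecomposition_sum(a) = [[-0.00, 0.0], [0.0, -0.00]] + [[0.14, 0.3], [0.3, 0.64]]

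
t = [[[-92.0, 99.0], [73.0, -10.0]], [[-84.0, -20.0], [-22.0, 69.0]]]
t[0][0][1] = 99.0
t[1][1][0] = -22.0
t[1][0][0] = -84.0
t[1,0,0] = -84.0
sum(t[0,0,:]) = 7.0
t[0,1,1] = -10.0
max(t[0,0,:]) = 99.0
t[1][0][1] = -20.0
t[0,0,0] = -92.0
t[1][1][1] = 69.0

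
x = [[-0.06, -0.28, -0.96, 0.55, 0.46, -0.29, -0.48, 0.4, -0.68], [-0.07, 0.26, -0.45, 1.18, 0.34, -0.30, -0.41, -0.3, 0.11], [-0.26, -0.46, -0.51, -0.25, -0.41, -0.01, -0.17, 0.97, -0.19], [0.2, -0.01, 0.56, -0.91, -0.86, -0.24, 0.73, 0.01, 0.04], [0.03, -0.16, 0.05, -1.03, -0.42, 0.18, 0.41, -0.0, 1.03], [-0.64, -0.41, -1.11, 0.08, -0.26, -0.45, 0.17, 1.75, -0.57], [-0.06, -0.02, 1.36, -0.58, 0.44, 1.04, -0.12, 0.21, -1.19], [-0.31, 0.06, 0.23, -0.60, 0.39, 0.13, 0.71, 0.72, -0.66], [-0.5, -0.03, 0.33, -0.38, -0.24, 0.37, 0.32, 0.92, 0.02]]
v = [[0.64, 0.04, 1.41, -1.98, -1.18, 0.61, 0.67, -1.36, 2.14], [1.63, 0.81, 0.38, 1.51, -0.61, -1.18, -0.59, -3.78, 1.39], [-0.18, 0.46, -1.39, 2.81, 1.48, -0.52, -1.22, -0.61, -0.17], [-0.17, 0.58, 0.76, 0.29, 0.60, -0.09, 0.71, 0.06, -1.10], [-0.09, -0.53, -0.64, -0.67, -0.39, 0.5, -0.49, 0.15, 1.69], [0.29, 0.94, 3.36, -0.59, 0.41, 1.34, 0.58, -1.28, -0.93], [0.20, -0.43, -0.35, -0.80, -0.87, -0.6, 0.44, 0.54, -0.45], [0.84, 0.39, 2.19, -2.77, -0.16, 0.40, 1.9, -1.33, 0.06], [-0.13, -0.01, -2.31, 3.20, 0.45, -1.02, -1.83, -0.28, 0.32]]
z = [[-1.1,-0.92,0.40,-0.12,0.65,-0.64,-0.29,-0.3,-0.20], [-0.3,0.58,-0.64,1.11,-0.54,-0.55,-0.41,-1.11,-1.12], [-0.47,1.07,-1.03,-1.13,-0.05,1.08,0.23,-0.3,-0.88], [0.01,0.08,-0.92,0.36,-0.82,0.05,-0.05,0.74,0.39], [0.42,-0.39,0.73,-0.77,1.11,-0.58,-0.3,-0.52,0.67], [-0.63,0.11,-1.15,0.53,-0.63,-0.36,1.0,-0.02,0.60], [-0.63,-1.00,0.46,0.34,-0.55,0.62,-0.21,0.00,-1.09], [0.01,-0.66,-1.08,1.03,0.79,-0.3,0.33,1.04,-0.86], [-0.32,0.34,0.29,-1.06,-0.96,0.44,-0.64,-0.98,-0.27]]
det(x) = 0.00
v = z @ x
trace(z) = 0.12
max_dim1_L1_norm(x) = 5.44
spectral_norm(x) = 3.07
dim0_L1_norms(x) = [2.13, 1.69, 5.56, 5.56, 3.82, 3.01, 3.52, 5.28, 4.49]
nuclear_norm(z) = 15.70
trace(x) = -1.47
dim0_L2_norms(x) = [0.94, 0.75, 2.22, 2.12, 1.37, 1.3, 1.33, 2.38, 1.94]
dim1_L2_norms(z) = [1.81, 2.31, 2.41, 1.54, 1.96, 1.97, 1.91, 2.3, 2.0]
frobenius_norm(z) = 6.12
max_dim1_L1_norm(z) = 6.36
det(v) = 0.00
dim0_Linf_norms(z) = [1.1, 1.07, 1.15, 1.13, 1.11, 1.08, 1.0, 1.11, 1.12]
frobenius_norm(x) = 5.06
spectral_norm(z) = 3.27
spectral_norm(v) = 8.12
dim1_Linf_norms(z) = [1.1, 1.12, 1.13, 0.92, 1.11, 1.15, 1.09, 1.08, 1.06]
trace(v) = 0.73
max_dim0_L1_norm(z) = 6.7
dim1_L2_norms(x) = [1.57, 1.46, 1.33, 1.59, 1.59, 2.35, 2.22, 1.46, 1.28]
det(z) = 7.33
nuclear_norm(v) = 21.74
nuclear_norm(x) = 10.91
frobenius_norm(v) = 10.99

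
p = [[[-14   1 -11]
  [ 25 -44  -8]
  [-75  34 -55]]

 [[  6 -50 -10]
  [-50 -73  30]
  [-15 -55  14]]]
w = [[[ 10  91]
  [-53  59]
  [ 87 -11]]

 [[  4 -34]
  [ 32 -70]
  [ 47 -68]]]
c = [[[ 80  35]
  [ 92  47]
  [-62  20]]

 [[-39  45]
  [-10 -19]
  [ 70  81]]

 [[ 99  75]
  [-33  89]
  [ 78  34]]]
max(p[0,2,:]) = 34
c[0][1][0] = 92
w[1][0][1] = -34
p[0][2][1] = 34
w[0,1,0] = -53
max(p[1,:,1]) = -50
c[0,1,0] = 92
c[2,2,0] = 78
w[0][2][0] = 87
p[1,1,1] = -73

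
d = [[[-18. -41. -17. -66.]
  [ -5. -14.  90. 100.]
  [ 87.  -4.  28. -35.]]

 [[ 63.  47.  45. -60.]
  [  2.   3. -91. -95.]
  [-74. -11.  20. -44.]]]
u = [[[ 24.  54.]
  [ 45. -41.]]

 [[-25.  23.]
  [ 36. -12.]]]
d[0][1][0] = -5.0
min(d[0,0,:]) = -66.0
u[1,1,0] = 36.0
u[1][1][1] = -12.0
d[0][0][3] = -66.0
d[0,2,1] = -4.0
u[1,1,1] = -12.0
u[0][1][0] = 45.0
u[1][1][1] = -12.0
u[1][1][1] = -12.0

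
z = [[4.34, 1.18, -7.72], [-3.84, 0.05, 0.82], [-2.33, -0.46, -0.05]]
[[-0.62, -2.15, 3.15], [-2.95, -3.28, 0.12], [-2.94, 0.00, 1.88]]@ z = [[-1.77, -2.29, 2.87], [-0.49, -3.70, 20.08], [-17.14, -4.33, 22.60]]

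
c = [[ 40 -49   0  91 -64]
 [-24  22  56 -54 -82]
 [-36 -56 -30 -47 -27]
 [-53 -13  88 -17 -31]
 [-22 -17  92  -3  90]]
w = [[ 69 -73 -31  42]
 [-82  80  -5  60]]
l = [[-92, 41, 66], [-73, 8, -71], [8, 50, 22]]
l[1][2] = -71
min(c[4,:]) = -22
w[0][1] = -73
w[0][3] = 42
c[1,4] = -82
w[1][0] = -82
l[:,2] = [66, -71, 22]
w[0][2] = -31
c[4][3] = -3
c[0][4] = -64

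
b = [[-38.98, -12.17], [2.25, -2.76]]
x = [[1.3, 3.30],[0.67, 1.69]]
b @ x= [[-58.83, -149.2], [1.08, 2.76]]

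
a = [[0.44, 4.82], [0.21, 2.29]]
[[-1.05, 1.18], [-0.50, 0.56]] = a @ [[0.57,-0.27], [-0.27,0.27]]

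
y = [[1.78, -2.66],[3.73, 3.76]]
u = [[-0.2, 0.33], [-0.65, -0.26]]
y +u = [[1.58, -2.33], [3.08, 3.5]]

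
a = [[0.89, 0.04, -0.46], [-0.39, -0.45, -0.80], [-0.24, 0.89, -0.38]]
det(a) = 1.00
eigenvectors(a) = [[0.96+0.00j, 0.09-0.18j, 0.09+0.18j], [(-0.12+0j), 0.70+0.00j, (0.7-0j)], [-0.25+0.00j, (-0.02-0.68j), -0.02+0.68j]]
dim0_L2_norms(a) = [1.0, 1.0, 1.0]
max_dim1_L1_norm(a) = 1.64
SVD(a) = [[-0.92, 0.40, 0.04], [-0.28, -0.7, 0.66], [0.29, 0.59, 0.75]] @ diag([1.00358118868728, 0.9976974987773048, 0.9957030172930764]) @ [[-0.77, 0.34, 0.53], [0.49, 0.86, 0.16], [-0.41, 0.38, -0.83]]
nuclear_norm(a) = 3.00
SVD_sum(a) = [[0.71, -0.31, -0.49],[0.22, -0.10, -0.15],[-0.22, 0.10, 0.15]] + [[0.19, 0.34, 0.06], [-0.34, -0.6, -0.11], [0.29, 0.51, 0.09]] + [[-0.01, 0.01, -0.03], [-0.26, 0.25, -0.54], [-0.3, 0.29, -0.62]]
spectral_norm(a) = 1.00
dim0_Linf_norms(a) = [0.89, 0.89, 0.8]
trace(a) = 0.06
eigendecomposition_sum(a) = [[0.93+0.00j, -0.12+0.00j, (-0.24+0j)], [(-0.12+0j), 0.02+0.00j, 0.03+0.00j], [-0.24+0.00j, (0.03+0j), (0.06+0j)]] + [[(-0.02+0.03j), (0.08+0.11j), -0.11+0.08j], [-0.14-0.01j, -0.23+0.43j, -0.42-0.24j], [-0.00+0.13j, (0.43+0.21j), -0.22+0.41j]] + [[(-0.02-0.03j), (0.08-0.11j), -0.11-0.08j], [(-0.14+0.01j), -0.23-0.43j, (-0.42+0.24j)], [-0.00-0.13j, 0.43-0.21j, -0.22-0.41j]]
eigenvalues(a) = [(1+0j), (-0.47+0.88j), (-0.47-0.88j)]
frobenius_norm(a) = 1.73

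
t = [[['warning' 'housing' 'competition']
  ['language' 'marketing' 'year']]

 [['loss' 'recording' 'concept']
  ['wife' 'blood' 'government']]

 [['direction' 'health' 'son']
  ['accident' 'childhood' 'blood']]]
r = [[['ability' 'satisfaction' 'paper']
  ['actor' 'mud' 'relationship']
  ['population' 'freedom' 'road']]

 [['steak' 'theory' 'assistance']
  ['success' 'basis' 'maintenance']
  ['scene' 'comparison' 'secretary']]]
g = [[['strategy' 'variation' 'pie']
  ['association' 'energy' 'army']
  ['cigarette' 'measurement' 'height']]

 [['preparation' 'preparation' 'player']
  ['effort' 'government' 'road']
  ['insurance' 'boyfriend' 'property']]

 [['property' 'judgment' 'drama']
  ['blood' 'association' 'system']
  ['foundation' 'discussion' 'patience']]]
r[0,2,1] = 'freedom'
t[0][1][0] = 'language'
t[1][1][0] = 'wife'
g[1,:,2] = ['player', 'road', 'property']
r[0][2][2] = 'road'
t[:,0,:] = [['warning', 'housing', 'competition'], ['loss', 'recording', 'concept'], ['direction', 'health', 'son']]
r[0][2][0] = 'population'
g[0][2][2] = 'height'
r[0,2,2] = 'road'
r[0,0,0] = 'ability'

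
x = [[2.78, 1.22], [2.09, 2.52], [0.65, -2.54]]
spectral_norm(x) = 4.52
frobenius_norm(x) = 5.18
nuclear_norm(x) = 7.04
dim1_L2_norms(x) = [3.04, 3.27, 2.62]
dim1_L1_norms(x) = [4.0, 4.61, 3.19]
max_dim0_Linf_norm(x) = 2.78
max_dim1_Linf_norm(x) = 2.78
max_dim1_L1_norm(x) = 4.61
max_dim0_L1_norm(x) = 6.28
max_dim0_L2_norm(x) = 3.78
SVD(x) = [[-0.61, 0.51], [-0.72, -0.04], [0.33, 0.86]] @ diag([4.524141047499697, 2.518242995091686]) @ [[-0.66, -0.75], [0.75, -0.66]]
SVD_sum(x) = [[1.82, 2.07], [2.16, 2.45], [-0.98, -1.11]] + [[0.96, -0.85], [-0.07, 0.07], [1.63, -1.43]]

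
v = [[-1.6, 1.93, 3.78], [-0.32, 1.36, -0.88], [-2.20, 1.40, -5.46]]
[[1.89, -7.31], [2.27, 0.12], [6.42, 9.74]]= v@[[-0.99, -0.98], [1.12, -1.25], [-0.49, -1.71]]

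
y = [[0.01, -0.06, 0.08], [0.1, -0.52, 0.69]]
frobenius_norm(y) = 0.88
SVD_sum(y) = [[0.01, -0.06, 0.08], [0.1, -0.52, 0.69]] + [[-0.0, 0.0, 0.00],[0.00, -0.00, -0.0]]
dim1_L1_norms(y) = [0.15, 1.31]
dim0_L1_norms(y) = [0.11, 0.58, 0.77]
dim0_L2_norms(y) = [0.1, 0.52, 0.69]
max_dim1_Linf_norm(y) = 0.69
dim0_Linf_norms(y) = [0.1, 0.52, 0.69]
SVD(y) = [[-0.11, -0.99],[-0.99, 0.11]] @ diag([0.8755555576662706, 0.001570171871389972]) @ [[-0.11, 0.60, -0.79], [0.98, -0.05, -0.18]]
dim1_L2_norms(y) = [0.1, 0.87]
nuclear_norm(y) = 0.88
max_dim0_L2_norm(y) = 0.69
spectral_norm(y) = 0.88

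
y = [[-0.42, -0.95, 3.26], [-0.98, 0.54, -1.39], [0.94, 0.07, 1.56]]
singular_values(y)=[4.01, 1.39, 0.45]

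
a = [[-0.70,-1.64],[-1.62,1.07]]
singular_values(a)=[2.04, 1.67]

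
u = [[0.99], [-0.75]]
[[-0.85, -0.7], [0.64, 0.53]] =u @ [[-0.86, -0.71]]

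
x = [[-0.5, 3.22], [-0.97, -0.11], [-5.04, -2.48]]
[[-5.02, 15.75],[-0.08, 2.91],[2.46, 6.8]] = x@[[0.26, -3.49], [-1.52, 4.35]]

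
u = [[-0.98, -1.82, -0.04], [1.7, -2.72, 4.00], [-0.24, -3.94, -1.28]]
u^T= [[-0.98, 1.7, -0.24], [-1.82, -2.72, -3.94], [-0.04, 4.0, -1.28]]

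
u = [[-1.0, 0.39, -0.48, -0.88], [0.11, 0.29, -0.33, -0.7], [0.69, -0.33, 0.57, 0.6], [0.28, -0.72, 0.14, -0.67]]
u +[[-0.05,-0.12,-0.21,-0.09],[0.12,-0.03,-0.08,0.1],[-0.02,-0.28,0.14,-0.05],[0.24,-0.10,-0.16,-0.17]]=[[-1.05,0.27,-0.69,-0.97], [0.23,0.26,-0.41,-0.6], [0.67,-0.61,0.71,0.55], [0.52,-0.82,-0.02,-0.84]]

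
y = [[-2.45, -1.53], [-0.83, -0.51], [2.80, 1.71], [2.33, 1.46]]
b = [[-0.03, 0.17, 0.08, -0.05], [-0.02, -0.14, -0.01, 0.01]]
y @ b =[[0.1, -0.2, -0.18, 0.11], [0.04, -0.07, -0.06, 0.04], [-0.12, 0.24, 0.21, -0.12], [-0.1, 0.19, 0.17, -0.1]]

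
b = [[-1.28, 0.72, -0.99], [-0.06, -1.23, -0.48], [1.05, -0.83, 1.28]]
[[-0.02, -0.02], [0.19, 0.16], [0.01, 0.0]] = b @ [[0.01, 0.01], [-0.12, -0.10], [-0.08, -0.07]]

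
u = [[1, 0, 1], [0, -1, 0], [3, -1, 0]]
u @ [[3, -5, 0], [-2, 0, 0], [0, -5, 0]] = [[3, -10, 0], [2, 0, 0], [11, -15, 0]]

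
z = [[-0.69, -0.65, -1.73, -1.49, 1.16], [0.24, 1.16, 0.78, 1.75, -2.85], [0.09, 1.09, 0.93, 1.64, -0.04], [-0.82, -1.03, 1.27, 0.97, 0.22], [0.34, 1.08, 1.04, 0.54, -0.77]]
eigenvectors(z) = [[(0.47+0j),(0.2-0.06j),0.20+0.06j,-0.90+0.00j,(-0.89+0j)], [-0.27+0.00j,(-0.74+0j),(-0.74-0j),0.38+0.00j,0.41+0.00j], [-0.59+0.00j,(-0.16+0.32j),-0.16-0.32j,(0.01+0j),-0.08+0.00j], [(-0.52+0j),0.20-0.28j,0.20+0.28j,(-0.21+0j),(-0.13+0j)], [-0.29+0.00j,-0.13+0.37j,-0.13-0.37j,(0.06+0j),0.12+0.00j]]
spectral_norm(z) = 4.97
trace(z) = 1.60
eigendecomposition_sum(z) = [[0.25+0.00j, (-0.03+0j), -1.02-0.00j, (-1.15+0j), (0.04-0j)], [(-0.14+0j), 0.01+0.00j, (0.57+0j), 0.65-0.00j, -0.02+0.00j], [(-0.31+0j), 0.03+0.00j, 1.27+0.00j, 1.44-0.00j, (-0.05+0j)], [(-0.27+0j), (0.03+0j), 1.11+0.00j, 1.26-0.00j, -0.05+0.00j], [(-0.15+0j), 0.02+0.00j, 0.62+0.00j, 0.70-0.00j, -0.03+0.00j]] + [[(-0.04-0.12j),(-0.23-0.2j),0.02-0.05j,(-0.13+0.12j),(0.33-0.12j)], [(0.01+0.44j),0.55+0.90j,-0.13+0.14j,(0.57-0.25j),-1.23+0.06j], [(0.19+0.09j),0.50-0.04j,(0.03+0.08j),0.01-0.30j,-0.24+0.54j], [(-0.17-0.11j),-0.49-0.03j,-0.02-0.09j,(-0.05+0.28j),0.30-0.48j], [(0.22+0.07j),(0.54-0.11j),(0.04+0.09j),-0.02-0.33j,(-0.19+0.62j)]] + [[-0.04+0.12j, -0.23+0.20j, (0.02+0.05j), -0.13-0.12j, 0.33+0.12j], [0.01-0.44j, 0.55-0.90j, (-0.13-0.14j), (0.57+0.25j), -1.23-0.06j], [(0.19-0.09j), (0.5+0.04j), 0.03-0.08j, 0.01+0.30j, (-0.24-0.54j)], [(-0.17+0.11j), (-0.49+0.03j), -0.02+0.09j, -0.05-0.28j, 0.30+0.48j], [(0.22-0.07j), (0.54+0.11j), (0.04-0.09j), (-0.02+0.33j), (-0.19-0.62j)]] + [[(-0.97-0j), (-0.68-0j), (3.39+0j), -1.87-0.00j, -4.55-0.00j],[(0.41+0j), 0.28+0.00j, (-1.42-0j), (0.78+0j), (1.9+0j)],[(0.01+0j), 0.01+0.00j, -0.03-0.00j, 0.01+0.00j, 0.03+0.00j],[-0.22-0.00j, -0.16-0.00j, 0.78+0.00j, (-0.43-0j), (-1.04-0j)],[(0.07+0j), 0.05+0.00j, -0.23-0.00j, 0.13+0.00j, 0.31+0.00j]] + [[(0.11-0j), 0.50-0.00j, -4.15-0.00j, 1.80+0.00j, 5.00+0.00j], [(-0.05+0j), (-0.23+0j), (1.89+0j), -0.82-0.00j, (-2.27-0j)], [0.01-0.00j, 0.05-0.00j, -0.38-0.00j, 0.16+0.00j, (0.45+0j)], [(0.02-0j), 0.07-0.00j, (-0.59-0j), 0.25+0.00j, 0.71+0.00j], [-0.02+0.00j, (-0.07+0j), (0.56+0j), (-0.24-0j), -0.68-0.00j]]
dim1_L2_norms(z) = [2.73, 3.63, 2.18, 2.08, 1.8]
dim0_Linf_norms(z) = [0.82, 1.16, 1.73, 1.75, 2.85]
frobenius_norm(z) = 5.74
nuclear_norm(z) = 10.06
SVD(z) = [[-0.53, 0.22, 0.14, -0.58, -0.56], [0.69, 0.41, 0.52, -0.29, -0.05], [0.36, -0.28, -0.61, -0.64, 0.07], [0.11, -0.84, 0.47, -0.05, -0.26], [0.33, 0.07, -0.35, 0.4, -0.78]] @ diag([4.972537094720525, 2.2493347841627216, 1.4767515780940013, 0.9053973692638477, 0.45114105411832806]) @ [[0.12, 0.36, 0.46, 0.58, -0.57], [0.28, 0.43, -0.58, -0.37, -0.51], [-0.36, -0.68, -0.12, -0.02, -0.62], [0.49, -0.21, 0.59, -0.58, -0.15], [0.73, -0.42, -0.31, 0.43, 0.08]]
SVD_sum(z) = [[-0.31, -0.93, -1.19, -1.50, 1.48], [0.40, 1.22, 1.56, 1.97, -1.93], [0.21, 0.64, 0.82, 1.03, -1.01], [0.06, 0.2, 0.25, 0.32, -0.31], [0.19, 0.59, 0.75, 0.95, -0.93]] + [[0.14, 0.21, -0.28, -0.18, -0.25], [0.26, 0.4, -0.54, -0.34, -0.48], [-0.18, -0.27, 0.36, 0.23, 0.32], [-0.53, -0.81, 1.09, 0.70, 0.96], [0.04, 0.07, -0.09, -0.06, -0.08]] + [[-0.07,-0.14,-0.02,-0.0,-0.13],[-0.27,-0.52,-0.09,-0.02,-0.48],[0.32,0.62,0.11,0.02,0.56],[-0.25,-0.47,-0.08,-0.02,-0.43],[0.18,0.35,0.06,0.01,0.32]] + [[-0.26, 0.11, -0.31, 0.31, 0.08], [-0.13, 0.05, -0.16, 0.16, 0.04], [-0.29, 0.12, -0.34, 0.34, 0.09], [-0.02, 0.01, -0.03, 0.02, 0.01], [0.18, -0.07, 0.21, -0.21, -0.05]] + [[-0.19, 0.11, 0.08, -0.11, -0.02], [-0.02, 0.01, 0.01, -0.01, -0.00], [0.02, -0.01, -0.01, 0.01, 0.00], [-0.09, 0.05, 0.04, -0.05, -0.01], [-0.26, 0.15, 0.11, -0.15, -0.03]]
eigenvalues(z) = [(2.76+0j), (0.29+1.77j), (0.29-1.77j), (-0.83+0j), (-0.92+0j)]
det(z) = 6.75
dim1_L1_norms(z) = [5.72, 6.78, 3.79, 4.31, 3.77]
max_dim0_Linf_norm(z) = 2.85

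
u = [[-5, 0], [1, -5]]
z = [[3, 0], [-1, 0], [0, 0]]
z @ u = [[-15, 0], [5, 0], [0, 0]]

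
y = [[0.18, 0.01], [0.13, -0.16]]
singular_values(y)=[0.24, 0.12]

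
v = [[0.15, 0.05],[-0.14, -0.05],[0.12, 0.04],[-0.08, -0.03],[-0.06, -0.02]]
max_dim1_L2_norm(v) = 0.16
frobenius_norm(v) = 0.27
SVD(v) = [[-0.58, -0.44], [0.55, -0.47], [-0.46, -0.35], [0.31, -0.65], [0.23, 0.18]] @ diag([0.2727404690271091, 0.0035547932250087127]) @ [[-0.95,  -0.33],[-0.33,  0.95]]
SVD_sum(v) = [[0.15, 0.05], [-0.14, -0.05], [0.12, 0.04], [-0.08, -0.03], [-0.06, -0.02]] + [[0.00, -0.0],  [0.00, -0.0],  [0.0, -0.0],  [0.00, -0.0],  [-0.0, 0.00]]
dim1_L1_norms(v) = [0.2, 0.19, 0.16, 0.11, 0.08]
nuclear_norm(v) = 0.28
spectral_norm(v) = 0.27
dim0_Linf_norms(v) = [0.15, 0.05]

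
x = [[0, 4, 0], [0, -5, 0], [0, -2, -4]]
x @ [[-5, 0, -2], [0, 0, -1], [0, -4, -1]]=[[0, 0, -4], [0, 0, 5], [0, 16, 6]]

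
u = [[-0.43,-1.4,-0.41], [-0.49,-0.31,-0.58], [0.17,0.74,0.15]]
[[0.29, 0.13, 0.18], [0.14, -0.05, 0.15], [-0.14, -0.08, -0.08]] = u@ [[-0.02, 0.19, -0.13], [-0.16, -0.15, -0.05], [-0.14, 0.00, -0.12]]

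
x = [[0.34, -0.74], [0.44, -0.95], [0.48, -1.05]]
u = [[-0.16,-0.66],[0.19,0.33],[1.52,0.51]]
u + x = [[0.18, -1.4],[0.63, -0.62],[2.00, -0.54]]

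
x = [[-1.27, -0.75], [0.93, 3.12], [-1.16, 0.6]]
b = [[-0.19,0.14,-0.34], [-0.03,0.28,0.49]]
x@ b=[[0.26, -0.39, 0.06], [-0.27, 1.0, 1.21], [0.2, 0.01, 0.69]]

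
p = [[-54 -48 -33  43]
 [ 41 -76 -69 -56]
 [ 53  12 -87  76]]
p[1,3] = -56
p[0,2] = -33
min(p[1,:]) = -76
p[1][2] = -69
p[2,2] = -87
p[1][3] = -56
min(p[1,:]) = -76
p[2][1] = 12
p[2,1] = 12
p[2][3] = 76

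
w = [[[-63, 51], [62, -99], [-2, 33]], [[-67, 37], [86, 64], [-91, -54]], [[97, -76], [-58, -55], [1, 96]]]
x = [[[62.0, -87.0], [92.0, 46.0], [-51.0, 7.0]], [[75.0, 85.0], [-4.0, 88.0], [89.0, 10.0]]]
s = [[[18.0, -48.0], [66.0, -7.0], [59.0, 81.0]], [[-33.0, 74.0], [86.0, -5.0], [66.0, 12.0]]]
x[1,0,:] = [75.0, 85.0]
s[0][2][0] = 59.0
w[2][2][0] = 1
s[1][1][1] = -5.0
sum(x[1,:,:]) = 343.0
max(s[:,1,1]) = -5.0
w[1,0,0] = -67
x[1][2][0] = 89.0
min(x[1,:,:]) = -4.0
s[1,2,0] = 66.0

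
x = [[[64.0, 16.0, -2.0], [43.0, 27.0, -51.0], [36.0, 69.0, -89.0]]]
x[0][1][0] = 43.0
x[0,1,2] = -51.0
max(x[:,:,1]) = 69.0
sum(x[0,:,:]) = 113.0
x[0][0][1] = 16.0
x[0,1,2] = -51.0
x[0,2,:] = [36.0, 69.0, -89.0]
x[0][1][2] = -51.0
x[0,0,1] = 16.0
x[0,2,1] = 69.0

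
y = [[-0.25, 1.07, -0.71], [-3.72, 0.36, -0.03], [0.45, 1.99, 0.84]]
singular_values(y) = [3.77, 2.32, 0.98]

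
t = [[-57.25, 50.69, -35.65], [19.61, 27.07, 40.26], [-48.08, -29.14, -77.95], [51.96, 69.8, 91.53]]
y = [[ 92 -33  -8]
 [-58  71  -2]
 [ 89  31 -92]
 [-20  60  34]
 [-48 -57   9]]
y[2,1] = 31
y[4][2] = 9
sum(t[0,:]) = -42.21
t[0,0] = -57.25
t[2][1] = -29.14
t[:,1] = [50.69, 27.07, -29.14, 69.8]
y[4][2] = 9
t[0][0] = -57.25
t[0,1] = 50.69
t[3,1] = 69.8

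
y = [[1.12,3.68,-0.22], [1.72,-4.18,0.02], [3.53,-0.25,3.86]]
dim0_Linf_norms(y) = [3.53, 4.18, 3.86]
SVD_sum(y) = [[-1.16, 1.90, -0.98], [1.95, -3.20, 1.65], [1.64, -2.68, 1.38]] + [[1.52, 1.73, 1.56], [-0.9, -1.03, -0.93], [2.15, 2.45, 2.21]] + [[0.76, 0.05, -0.80],[0.67, 0.05, -0.7],[-0.26, -0.02, 0.27]]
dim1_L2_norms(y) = [3.85, 4.52, 5.24]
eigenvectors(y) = [[0.15, -0.33, 0.49], [0.03, -0.08, -0.85], [-0.99, 0.94, -0.21]]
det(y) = -45.39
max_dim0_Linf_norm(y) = 4.18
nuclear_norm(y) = 12.48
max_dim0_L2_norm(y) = 5.57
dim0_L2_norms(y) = [4.08, 5.57, 3.87]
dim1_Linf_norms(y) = [3.68, 4.18, 3.86]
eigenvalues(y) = [3.32, 2.64, -5.17]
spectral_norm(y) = 5.87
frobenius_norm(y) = 7.92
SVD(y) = [[0.41, 0.55, -0.73],[-0.7, -0.32, -0.64],[-0.59, 0.77, 0.25]] @ diag([5.869510626362228, 5.09344541281308, 1.5182420207971774]) @ [[-0.48, 0.78, -0.4],  [0.55, 0.62, 0.56],  [-0.69, -0.05, 0.72]]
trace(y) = 0.80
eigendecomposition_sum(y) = [[-2.33, -1.11, -0.91], [-0.49, -0.24, -0.19], [15.05, 7.19, 5.89]] + [[4.14, 2.21, 0.71], [1.01, 0.54, 0.17], [-11.83, -6.3, -2.04]] + [[-0.69, 2.58, -0.02], [1.2, -4.48, 0.04], [0.3, -1.13, 0.01]]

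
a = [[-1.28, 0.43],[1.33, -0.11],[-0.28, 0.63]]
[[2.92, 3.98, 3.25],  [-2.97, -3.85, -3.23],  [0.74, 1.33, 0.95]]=a@ [[-2.22, -2.82, -2.39], [0.19, 0.86, 0.44]]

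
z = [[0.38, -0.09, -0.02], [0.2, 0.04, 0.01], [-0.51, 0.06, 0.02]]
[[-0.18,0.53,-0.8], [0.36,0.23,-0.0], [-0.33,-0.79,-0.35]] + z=[[0.2,0.44,-0.82],[0.56,0.27,0.01],[-0.84,-0.73,-0.33]]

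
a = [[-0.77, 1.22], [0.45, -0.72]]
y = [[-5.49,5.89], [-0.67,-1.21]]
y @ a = [[6.88,-10.94], [-0.03,0.05]]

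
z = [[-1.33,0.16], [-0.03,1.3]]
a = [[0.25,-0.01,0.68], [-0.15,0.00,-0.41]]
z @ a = [[-0.36, 0.01, -0.97], [-0.2, 0.0, -0.55]]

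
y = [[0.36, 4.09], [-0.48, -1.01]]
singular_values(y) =[4.24, 0.38]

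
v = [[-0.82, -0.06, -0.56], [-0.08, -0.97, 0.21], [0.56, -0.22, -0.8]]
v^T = [[-0.82, -0.08, 0.56], [-0.06, -0.97, -0.22], [-0.56, 0.21, -0.80]]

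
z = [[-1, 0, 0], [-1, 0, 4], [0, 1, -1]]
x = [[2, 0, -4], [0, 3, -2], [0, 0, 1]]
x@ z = [[-2, -4, 4], [-3, -2, 14], [0, 1, -1]]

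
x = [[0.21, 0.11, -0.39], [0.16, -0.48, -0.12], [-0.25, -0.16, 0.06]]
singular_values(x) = [0.53, 0.51, 0.18]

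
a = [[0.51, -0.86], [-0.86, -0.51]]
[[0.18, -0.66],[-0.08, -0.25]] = a@[[0.16, -0.12], [-0.12, 0.70]]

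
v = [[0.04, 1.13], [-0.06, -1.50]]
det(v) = 0.008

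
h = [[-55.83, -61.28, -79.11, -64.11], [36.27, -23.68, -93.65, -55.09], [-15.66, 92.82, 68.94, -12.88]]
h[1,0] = 36.27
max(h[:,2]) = 68.94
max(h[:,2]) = 68.94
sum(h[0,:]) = -260.33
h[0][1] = -61.28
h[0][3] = -64.11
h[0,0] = -55.83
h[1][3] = -55.09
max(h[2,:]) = 92.82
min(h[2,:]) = -15.66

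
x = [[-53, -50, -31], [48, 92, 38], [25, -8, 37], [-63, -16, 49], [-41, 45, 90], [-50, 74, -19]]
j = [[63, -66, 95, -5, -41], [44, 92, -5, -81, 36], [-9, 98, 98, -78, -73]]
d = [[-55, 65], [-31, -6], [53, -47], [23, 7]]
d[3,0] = 23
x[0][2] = -31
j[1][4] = 36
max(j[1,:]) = 92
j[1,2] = -5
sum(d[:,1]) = 19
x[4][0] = -41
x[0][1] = -50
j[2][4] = -73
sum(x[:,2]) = 164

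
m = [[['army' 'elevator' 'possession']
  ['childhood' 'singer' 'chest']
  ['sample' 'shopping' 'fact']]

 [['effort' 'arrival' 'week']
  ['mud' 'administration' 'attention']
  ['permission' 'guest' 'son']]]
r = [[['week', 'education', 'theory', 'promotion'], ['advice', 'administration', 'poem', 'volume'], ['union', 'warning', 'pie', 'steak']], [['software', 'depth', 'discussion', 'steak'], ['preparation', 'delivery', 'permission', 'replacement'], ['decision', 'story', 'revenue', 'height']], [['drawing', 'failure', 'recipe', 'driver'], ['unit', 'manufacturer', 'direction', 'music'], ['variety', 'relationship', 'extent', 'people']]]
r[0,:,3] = ['promotion', 'volume', 'steak']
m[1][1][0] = 'mud'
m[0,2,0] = 'sample'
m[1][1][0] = 'mud'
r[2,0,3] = 'driver'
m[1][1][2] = 'attention'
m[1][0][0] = 'effort'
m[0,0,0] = 'army'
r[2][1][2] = 'direction'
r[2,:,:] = [['drawing', 'failure', 'recipe', 'driver'], ['unit', 'manufacturer', 'direction', 'music'], ['variety', 'relationship', 'extent', 'people']]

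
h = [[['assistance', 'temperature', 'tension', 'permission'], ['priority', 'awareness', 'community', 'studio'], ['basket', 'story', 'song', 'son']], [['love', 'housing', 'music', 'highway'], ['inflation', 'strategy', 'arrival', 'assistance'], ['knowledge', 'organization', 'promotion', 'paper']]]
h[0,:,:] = [['assistance', 'temperature', 'tension', 'permission'], ['priority', 'awareness', 'community', 'studio'], ['basket', 'story', 'song', 'son']]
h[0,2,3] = 'son'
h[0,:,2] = ['tension', 'community', 'song']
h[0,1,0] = 'priority'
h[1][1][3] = 'assistance'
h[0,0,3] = 'permission'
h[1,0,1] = 'housing'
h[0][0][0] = 'assistance'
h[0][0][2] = 'tension'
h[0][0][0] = 'assistance'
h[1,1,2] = 'arrival'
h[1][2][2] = 'promotion'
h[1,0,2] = 'music'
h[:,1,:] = [['priority', 'awareness', 'community', 'studio'], ['inflation', 'strategy', 'arrival', 'assistance']]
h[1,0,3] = 'highway'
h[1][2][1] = 'organization'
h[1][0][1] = 'housing'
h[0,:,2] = ['tension', 'community', 'song']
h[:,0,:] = [['assistance', 'temperature', 'tension', 'permission'], ['love', 'housing', 'music', 'highway']]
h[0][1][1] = 'awareness'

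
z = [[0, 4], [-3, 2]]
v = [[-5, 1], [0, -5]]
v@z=[[-3, -18], [15, -10]]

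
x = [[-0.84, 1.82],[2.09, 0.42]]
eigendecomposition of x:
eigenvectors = [[-0.79, -0.56], [0.62, -0.83]]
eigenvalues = [-2.26, 1.84]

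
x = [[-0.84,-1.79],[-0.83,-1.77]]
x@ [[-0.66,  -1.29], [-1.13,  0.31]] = [[2.58, 0.53], [2.55, 0.52]]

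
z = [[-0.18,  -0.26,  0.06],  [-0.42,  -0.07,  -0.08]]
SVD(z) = [[-0.54, -0.84],[-0.84, 0.54]] @ diag([0.4940483243103295, 0.21729301241907317]) @ [[0.91, 0.4, 0.07], [-0.33, 0.84, -0.43]]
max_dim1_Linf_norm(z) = 0.42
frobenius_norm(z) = 0.54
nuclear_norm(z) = 0.71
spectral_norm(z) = 0.49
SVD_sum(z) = [[-0.24, -0.11, -0.02], [-0.38, -0.17, -0.03]] + [[0.06, -0.15, 0.08], [-0.04, 0.10, -0.05]]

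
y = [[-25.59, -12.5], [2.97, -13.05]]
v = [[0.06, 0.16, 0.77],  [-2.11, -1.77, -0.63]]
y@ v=[[24.84, 18.03, -11.83], [27.71, 23.57, 10.51]]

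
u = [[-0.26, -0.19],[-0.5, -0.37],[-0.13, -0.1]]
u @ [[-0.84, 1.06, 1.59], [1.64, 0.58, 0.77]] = [[-0.09,-0.39,-0.56],[-0.19,-0.74,-1.08],[-0.05,-0.20,-0.28]]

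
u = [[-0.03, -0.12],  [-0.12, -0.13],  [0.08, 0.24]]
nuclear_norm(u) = 0.39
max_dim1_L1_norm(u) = 0.32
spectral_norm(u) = 0.33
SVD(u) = [[-0.37, 0.34],[-0.52, -0.85],[0.77, -0.4]] @ diag([0.3260746845450078, 0.06538577902628126]) @ [[0.41, 0.91], [0.91, -0.41]]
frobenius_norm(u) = 0.33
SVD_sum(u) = [[-0.05, -0.11], [-0.07, -0.15], [0.1, 0.23]] + [[0.02,-0.01], [-0.05,0.02], [-0.02,0.01]]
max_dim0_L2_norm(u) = 0.3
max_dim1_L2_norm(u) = 0.25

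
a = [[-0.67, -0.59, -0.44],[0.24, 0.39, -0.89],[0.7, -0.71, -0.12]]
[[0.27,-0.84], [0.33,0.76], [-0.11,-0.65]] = a@ [[-0.18,0.3], [0.04,1.25], [-0.40,-0.22]]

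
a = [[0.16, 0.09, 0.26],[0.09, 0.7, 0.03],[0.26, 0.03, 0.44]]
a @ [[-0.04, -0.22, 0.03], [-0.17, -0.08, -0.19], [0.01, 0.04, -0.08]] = [[-0.02, -0.03, -0.03],  [-0.12, -0.07, -0.13],  [-0.01, -0.04, -0.03]]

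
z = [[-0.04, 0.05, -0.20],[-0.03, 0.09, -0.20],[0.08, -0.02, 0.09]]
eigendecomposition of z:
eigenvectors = [[-0.53-0.29j, (-0.53+0.29j), 0.16+0.00j], [(-0.71+0j), (-0.71-0j), (0.97+0j)], [(-0.08+0.36j), -0.08-0.36j, (0.17+0j)]]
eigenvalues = [(0.05+0.09j), (0.05-0.09j), (0.05+0j)]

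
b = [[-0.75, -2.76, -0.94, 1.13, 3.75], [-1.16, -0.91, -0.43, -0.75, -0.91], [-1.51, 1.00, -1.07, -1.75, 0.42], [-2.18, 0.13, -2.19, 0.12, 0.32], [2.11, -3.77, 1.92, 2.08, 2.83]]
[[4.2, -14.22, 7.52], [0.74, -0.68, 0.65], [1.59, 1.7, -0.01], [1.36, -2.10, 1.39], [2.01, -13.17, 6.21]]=b @ [[-1.66,  -0.50,  -0.54], [-0.17,  2.56,  -1.13], [1.16,  1.36,  -0.01], [-0.05,  -0.29,  0.08], [0.97,  -1.58,  1.04]]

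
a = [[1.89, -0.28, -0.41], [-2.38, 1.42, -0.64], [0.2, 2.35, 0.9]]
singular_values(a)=[3.46, 2.35, 0.87]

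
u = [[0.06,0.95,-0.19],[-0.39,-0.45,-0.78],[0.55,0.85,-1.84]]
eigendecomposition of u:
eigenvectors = [[(-0.69+0j), (-0.69-0j), (-0.24+0j)],  [(0.29-0.58j), (0.29+0.58j), 0.54+0.00j],  [(-0.21-0.23j), -0.21+0.23j, (0.8+0j)]]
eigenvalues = [(-0.4+0.73j), (-0.4-0.73j), (-1.43+0j)]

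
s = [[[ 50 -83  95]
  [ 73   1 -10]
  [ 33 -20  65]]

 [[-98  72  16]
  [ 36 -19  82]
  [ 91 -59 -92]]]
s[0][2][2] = 65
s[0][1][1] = 1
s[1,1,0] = 36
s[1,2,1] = -59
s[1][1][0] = 36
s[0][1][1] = 1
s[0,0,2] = 95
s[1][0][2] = 16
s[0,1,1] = 1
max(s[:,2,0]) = 91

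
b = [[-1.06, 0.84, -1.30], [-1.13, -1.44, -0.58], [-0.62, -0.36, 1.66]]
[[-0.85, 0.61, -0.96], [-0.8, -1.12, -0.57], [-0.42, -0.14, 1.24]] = b@[[0.75, -0.04, 0.02], [-0.04, 0.78, 0.07], [0.02, 0.07, 0.77]]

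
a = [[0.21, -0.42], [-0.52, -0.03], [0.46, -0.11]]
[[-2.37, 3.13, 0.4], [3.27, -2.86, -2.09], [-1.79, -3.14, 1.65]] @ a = [[-1.94, 0.86], [1.21, -1.06], [2.02, 0.66]]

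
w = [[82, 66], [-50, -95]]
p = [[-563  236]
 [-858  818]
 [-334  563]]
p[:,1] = [236, 818, 563]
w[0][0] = 82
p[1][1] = 818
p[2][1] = 563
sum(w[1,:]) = -145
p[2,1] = 563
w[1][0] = -50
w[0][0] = 82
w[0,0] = 82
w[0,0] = 82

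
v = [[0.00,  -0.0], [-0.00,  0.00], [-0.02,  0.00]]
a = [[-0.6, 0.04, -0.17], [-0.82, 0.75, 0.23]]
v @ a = [[0.0, 0.00, 0.0], [0.00, 0.00, 0.0], [0.01, -0.00, 0.00]]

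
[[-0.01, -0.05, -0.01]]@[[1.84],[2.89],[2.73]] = [[-0.19]]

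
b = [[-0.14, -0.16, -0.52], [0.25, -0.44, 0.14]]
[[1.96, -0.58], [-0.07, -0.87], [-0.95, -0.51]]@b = [[-0.42, -0.06, -1.1], [-0.21, 0.39, -0.09], [0.01, 0.38, 0.42]]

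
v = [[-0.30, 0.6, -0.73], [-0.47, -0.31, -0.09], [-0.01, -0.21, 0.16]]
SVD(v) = [[-0.97, -0.03, 0.24], [-0.01, -0.98, -0.18], [0.24, -0.17, 0.96]] @ diag([1.020838370012602, 0.5793551783331454, 0.006049764341146957]) @ [[0.29, -0.62, 0.73], [0.82, 0.56, 0.15], [0.5, -0.56, -0.66]]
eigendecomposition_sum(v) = [[-0.15+0.28j, (0.3+0.09j), (-0.37+0.13j)], [-0.23-0.21j, (-0.16+0.26j), -0.04-0.38j], [-0.00-0.11j, -0.11+0.02j, 0.09-0.10j]] + [[(-0.15-0.28j), (0.3-0.09j), -0.37-0.13j],[(-0.23+0.21j), (-0.16-0.26j), -0.04+0.38j],[(-0+0.11j), -0.11-0.02j, (0.09+0.1j)]] + [[0j, -0.00+0.00j, 0.02-0.00j],  [(-0.01-0j), -0j, -0.02+0.00j],  [(-0.01-0j), -0j, -0.02+0.00j]]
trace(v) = -0.45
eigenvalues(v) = [(-0.22+0.44j), (-0.22-0.44j), (-0.01+0j)]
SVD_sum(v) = [[-0.28, 0.61, -0.73], [-0.0, 0.01, -0.01], [0.07, -0.15, 0.18]] + [[-0.02, -0.01, -0.0], [-0.47, -0.32, -0.08], [-0.08, -0.06, -0.01]] + [[0.00, -0.0, -0.00], [-0.00, 0.0, 0.00], [0.0, -0.00, -0.00]]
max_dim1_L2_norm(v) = 0.99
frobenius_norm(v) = 1.17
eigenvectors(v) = [[(-0.69+0j), -0.69-0.00j, (-0.49+0j)],[(0.16-0.66j), (0.16+0.66j), (0.57+0j)],[0.21-0.12j, (0.21+0.12j), 0.66+0.00j]]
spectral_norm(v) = 1.02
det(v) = -0.00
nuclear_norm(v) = 1.61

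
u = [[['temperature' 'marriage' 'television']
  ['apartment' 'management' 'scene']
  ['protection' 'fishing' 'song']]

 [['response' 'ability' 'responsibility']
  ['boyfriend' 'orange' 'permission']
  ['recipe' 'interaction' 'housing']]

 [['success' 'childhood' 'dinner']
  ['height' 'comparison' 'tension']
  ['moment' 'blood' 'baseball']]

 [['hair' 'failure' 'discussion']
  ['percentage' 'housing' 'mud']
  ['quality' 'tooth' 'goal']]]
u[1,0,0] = 'response'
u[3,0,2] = 'discussion'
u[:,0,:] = [['temperature', 'marriage', 'television'], ['response', 'ability', 'responsibility'], ['success', 'childhood', 'dinner'], ['hair', 'failure', 'discussion']]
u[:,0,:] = [['temperature', 'marriage', 'television'], ['response', 'ability', 'responsibility'], ['success', 'childhood', 'dinner'], ['hair', 'failure', 'discussion']]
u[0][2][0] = 'protection'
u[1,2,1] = 'interaction'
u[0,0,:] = ['temperature', 'marriage', 'television']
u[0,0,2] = 'television'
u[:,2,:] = [['protection', 'fishing', 'song'], ['recipe', 'interaction', 'housing'], ['moment', 'blood', 'baseball'], ['quality', 'tooth', 'goal']]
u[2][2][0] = 'moment'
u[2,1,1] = 'comparison'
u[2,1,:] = ['height', 'comparison', 'tension']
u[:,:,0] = [['temperature', 'apartment', 'protection'], ['response', 'boyfriend', 'recipe'], ['success', 'height', 'moment'], ['hair', 'percentage', 'quality']]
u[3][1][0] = 'percentage'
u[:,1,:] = [['apartment', 'management', 'scene'], ['boyfriend', 'orange', 'permission'], ['height', 'comparison', 'tension'], ['percentage', 'housing', 'mud']]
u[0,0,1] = 'marriage'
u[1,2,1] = 'interaction'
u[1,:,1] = ['ability', 'orange', 'interaction']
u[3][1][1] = 'housing'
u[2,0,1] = 'childhood'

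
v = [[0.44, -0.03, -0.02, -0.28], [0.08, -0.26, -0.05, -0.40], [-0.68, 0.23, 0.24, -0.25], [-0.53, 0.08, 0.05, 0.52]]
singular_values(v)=[1.08, 0.68, 0.27, 0.02]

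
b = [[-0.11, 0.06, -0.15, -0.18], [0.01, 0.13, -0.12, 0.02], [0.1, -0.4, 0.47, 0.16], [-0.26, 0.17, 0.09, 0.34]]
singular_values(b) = [0.7, 0.48, 0.16, 0.0]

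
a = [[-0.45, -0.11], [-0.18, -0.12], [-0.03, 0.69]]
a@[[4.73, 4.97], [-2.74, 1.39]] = [[-1.83,-2.39], [-0.52,-1.06], [-2.03,0.81]]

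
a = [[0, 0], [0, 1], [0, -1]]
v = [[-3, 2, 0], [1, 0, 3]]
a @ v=[[0, 0, 0], [1, 0, 3], [-1, 0, -3]]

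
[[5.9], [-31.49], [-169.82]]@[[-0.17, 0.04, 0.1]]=[[-1.0,0.24,0.59], [5.35,-1.26,-3.15], [28.87,-6.79,-16.98]]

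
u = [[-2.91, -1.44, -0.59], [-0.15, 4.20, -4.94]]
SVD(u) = [[-0.09,1.0], [1.00,0.09]] @ diag([6.503666251752315, 3.2646937506936267]) @ [[0.02,  0.66,  -0.75],[-0.89,  -0.33,  -0.31]]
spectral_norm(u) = 6.50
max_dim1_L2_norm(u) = 6.49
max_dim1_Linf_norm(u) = 4.94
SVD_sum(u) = [[-0.01, -0.37, 0.42], [0.10, 4.29, -4.85]] + [[-2.9,-1.07,-1.01], [-0.25,-0.09,-0.09]]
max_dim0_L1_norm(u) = 5.64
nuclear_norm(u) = 9.77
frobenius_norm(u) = 7.28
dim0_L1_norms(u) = [3.06, 5.64, 5.53]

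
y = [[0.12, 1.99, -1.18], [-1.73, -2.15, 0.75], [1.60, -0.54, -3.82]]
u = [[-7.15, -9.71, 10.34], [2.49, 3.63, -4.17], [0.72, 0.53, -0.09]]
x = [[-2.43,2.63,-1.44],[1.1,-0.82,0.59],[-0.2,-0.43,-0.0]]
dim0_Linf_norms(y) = [1.73, 2.15, 3.82]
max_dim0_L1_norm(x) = 3.88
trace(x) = -3.25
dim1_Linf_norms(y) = [1.99, 2.15, 3.82]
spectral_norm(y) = 4.60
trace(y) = -5.85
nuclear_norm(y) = 8.64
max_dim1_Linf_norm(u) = 10.34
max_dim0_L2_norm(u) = 11.15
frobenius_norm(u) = 17.03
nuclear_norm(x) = 4.65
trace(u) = -3.61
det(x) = -0.01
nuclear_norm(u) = 17.67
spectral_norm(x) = 4.13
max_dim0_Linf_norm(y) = 3.82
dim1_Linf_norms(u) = [10.34, 4.17, 0.72]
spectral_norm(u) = 17.01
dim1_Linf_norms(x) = [2.63, 1.1, 0.43]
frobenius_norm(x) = 4.17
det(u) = 0.13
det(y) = -14.89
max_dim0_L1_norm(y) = 5.75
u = x @ y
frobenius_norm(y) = 5.57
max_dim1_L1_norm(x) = 6.5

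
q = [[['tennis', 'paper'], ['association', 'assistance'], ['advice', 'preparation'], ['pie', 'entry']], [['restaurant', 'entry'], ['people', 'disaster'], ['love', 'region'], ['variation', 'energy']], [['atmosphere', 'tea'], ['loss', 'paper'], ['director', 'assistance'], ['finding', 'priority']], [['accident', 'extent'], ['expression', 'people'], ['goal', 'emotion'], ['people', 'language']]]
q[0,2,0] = 'advice'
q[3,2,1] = 'emotion'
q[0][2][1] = 'preparation'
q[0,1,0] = 'association'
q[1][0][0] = 'restaurant'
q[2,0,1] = 'tea'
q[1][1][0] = 'people'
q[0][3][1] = 'entry'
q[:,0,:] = [['tennis', 'paper'], ['restaurant', 'entry'], ['atmosphere', 'tea'], ['accident', 'extent']]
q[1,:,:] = [['restaurant', 'entry'], ['people', 'disaster'], ['love', 'region'], ['variation', 'energy']]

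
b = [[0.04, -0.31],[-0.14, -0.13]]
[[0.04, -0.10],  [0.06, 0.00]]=b @ [[-0.28, -0.29], [-0.17, 0.30]]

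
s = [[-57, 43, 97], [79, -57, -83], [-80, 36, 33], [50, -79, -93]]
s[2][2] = 33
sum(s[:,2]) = -46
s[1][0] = 79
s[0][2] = 97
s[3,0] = 50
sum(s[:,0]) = -8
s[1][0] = 79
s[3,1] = -79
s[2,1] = 36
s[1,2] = -83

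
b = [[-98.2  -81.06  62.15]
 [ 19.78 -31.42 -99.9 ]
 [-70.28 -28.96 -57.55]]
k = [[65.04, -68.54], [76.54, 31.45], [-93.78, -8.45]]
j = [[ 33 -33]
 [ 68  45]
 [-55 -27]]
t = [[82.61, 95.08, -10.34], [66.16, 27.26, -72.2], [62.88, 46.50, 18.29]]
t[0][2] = -10.34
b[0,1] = -81.06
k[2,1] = -8.45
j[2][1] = -27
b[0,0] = -98.2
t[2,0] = 62.88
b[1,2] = -99.9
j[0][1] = -33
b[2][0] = -70.28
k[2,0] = -93.78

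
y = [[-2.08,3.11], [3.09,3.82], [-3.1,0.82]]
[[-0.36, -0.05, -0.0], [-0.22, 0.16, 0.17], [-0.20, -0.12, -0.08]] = y @ [[0.04, 0.04, 0.03], [-0.09, 0.01, 0.02]]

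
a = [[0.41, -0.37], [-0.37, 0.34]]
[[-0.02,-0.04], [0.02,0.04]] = a @ [[0.14, 0.20], [0.20, 0.34]]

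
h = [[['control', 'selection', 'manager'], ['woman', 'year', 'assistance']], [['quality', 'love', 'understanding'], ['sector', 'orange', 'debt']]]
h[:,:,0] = [['control', 'woman'], ['quality', 'sector']]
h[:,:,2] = [['manager', 'assistance'], ['understanding', 'debt']]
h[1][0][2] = 'understanding'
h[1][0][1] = 'love'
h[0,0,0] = 'control'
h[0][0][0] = 'control'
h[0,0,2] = 'manager'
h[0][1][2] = 'assistance'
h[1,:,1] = ['love', 'orange']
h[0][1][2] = 'assistance'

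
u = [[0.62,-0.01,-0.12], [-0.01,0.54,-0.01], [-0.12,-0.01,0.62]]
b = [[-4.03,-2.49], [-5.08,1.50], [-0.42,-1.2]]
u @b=[[-2.4, -1.41], [-2.7, 0.85], [0.27, -0.46]]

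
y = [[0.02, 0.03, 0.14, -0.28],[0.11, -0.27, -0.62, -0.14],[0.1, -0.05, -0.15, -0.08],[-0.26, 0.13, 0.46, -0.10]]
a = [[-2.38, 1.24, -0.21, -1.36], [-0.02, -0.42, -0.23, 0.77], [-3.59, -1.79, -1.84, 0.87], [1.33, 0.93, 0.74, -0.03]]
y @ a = [[-0.92, -0.50, -0.48, 0.13], [1.78, 1.23, 1.08, -0.89], [0.2, 0.34, 0.21, -0.3], [-1.17, -1.29, -0.90, 0.86]]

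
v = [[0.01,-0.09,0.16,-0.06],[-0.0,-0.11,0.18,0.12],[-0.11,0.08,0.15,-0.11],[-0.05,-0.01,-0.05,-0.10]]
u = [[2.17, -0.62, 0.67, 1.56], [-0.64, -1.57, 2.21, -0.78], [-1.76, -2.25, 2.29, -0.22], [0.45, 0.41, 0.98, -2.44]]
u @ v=[[-0.13, -0.09, 0.26, -0.43], [-0.21, 0.41, -0.01, -0.32], [-0.26, 0.59, -0.33, -0.39], [0.02, 0.02, 0.41, 0.16]]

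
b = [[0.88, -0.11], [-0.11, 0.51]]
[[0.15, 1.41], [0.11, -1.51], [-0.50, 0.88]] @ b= [[-0.02, 0.7], [0.26, -0.78], [-0.54, 0.50]]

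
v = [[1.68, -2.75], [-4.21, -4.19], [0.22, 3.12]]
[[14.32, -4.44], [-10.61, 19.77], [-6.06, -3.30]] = v @[[4.79, -3.92], [-2.28, -0.78]]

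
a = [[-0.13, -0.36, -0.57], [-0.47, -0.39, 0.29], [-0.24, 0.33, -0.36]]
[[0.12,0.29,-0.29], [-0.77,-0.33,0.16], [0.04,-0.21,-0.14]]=a @ [[1.06,0.83,-0.09], [0.24,-0.46,0.06], [-0.61,-0.4,0.50]]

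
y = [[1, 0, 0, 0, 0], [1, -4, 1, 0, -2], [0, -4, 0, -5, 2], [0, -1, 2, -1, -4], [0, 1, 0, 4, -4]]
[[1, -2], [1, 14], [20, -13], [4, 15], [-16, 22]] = y @ [[1, -2], [0, -2], [0, 2], [-4, 3], [0, -3]]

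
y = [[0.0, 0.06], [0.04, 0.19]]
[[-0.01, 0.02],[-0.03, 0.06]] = y@ [[-0.41, -0.39], [-0.09, 0.40]]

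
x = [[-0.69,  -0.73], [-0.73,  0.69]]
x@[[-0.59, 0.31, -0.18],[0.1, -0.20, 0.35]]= [[0.33, -0.07, -0.13],  [0.50, -0.36, 0.37]]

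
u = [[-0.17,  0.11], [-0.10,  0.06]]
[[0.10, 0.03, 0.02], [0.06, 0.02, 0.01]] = u @[[-0.21, -0.06, -0.03], [0.62, 0.19, 0.09]]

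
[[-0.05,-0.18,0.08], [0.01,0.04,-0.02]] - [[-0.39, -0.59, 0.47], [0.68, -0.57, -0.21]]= [[0.34,0.41,-0.39], [-0.67,0.61,0.19]]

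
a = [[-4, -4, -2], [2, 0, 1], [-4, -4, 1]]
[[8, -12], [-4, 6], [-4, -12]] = a @ [[0, 3], [0, 0], [-4, 0]]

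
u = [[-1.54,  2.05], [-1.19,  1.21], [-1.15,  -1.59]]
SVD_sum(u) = [[-1.29, 2.20], [-0.83, 1.42], [0.40, -0.68]] + [[-0.25, -0.15], [-0.36, -0.21], [-1.55, -0.91]]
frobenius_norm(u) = 3.65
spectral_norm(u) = 3.13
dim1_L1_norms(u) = [3.59, 2.4, 2.74]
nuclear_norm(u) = 5.00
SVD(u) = [[-0.81, 0.15], [-0.53, 0.22], [0.25, 0.96]] @ diag([3.133919589197882, 1.8663997450818983]) @ [[0.51, -0.86], [-0.86, -0.51]]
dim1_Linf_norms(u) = [2.05, 1.21, 1.59]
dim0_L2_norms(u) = [2.26, 2.86]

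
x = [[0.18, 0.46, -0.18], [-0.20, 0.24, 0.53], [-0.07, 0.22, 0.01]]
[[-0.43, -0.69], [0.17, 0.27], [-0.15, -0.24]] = x@[[0.05, 0.07],[-0.7, -1.11],[0.66, 1.04]]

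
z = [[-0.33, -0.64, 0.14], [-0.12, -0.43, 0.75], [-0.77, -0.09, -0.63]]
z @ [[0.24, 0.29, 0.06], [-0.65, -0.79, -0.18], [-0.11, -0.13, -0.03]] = [[0.32,0.39,0.09], [0.17,0.21,0.05], [-0.06,-0.07,-0.01]]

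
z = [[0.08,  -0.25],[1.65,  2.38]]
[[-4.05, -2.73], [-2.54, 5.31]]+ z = [[-3.97, -2.98], [-0.89, 7.69]]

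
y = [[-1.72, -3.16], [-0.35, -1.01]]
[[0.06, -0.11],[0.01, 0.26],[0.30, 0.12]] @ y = [[-0.06, -0.08], [-0.11, -0.29], [-0.56, -1.07]]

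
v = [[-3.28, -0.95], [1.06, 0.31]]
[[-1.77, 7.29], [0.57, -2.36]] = v @ [[0.65, -1.28], [-0.38, -3.25]]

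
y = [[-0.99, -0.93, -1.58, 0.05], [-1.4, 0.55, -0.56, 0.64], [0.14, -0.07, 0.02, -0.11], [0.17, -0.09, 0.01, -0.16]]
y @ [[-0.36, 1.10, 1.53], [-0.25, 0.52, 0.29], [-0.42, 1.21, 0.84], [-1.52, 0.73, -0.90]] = [[1.18, -3.45, -3.16],[-0.37, -1.46, -3.03],[0.13, 0.06, 0.31],[0.2, 0.04, 0.39]]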